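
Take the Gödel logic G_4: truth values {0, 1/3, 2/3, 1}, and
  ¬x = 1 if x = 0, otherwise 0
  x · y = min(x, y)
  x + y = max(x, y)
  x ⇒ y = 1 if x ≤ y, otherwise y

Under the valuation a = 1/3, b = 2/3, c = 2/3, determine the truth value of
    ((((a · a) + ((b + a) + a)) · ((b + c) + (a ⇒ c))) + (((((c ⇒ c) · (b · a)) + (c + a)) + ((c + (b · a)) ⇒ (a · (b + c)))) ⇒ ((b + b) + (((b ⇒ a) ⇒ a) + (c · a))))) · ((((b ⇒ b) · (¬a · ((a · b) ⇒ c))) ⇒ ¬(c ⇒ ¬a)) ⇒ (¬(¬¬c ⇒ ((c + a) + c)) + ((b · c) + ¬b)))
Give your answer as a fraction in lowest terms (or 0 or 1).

2/3

a · a = 1/3 · 1/3 = 1/3
b + a = 2/3 + 1/3 = 2/3
(b + a) + a = 2/3 + 1/3 = 2/3
(a · a) + ((b + a) + a) = 1/3 + 2/3 = 2/3
b + c = 2/3 + 2/3 = 2/3
a ⇒ c = 1/3 ⇒ 2/3 = 1
(b + c) + (a ⇒ c) = 2/3 + 1 = 1
((a · a) + ((b + a) + a)) · ((b + c) + (a ⇒ c)) = 2/3 · 1 = 2/3
c ⇒ c = 2/3 ⇒ 2/3 = 1
b · a = 2/3 · 1/3 = 1/3
(c ⇒ c) · (b · a) = 1 · 1/3 = 1/3
c + a = 2/3 + 1/3 = 2/3
((c ⇒ c) · (b · a)) + (c + a) = 1/3 + 2/3 = 2/3
b · a = 2/3 · 1/3 = 1/3
c + (b · a) = 2/3 + 1/3 = 2/3
b + c = 2/3 + 2/3 = 2/3
a · (b + c) = 1/3 · 2/3 = 1/3
(c + (b · a)) ⇒ (a · (b + c)) = 2/3 ⇒ 1/3 = 1/3
(((c ⇒ c) · (b · a)) + (c + a)) + ((c + (b · a)) ⇒ (a · (b + c))) = 2/3 + 1/3 = 2/3
b + b = 2/3 + 2/3 = 2/3
b ⇒ a = 2/3 ⇒ 1/3 = 1/3
(b ⇒ a) ⇒ a = 1/3 ⇒ 1/3 = 1
c · a = 2/3 · 1/3 = 1/3
((b ⇒ a) ⇒ a) + (c · a) = 1 + 1/3 = 1
(b + b) + (((b ⇒ a) ⇒ a) + (c · a)) = 2/3 + 1 = 1
((((c ⇒ c) · (b · a)) + (c + a)) + ((c + (b · a)) ⇒ (a · (b + c)))) ⇒ ((b + b) + (((b ⇒ a) ⇒ a) + (c · a))) = 2/3 ⇒ 1 = 1
(((a · a) + ((b + a) + a)) · ((b + c) + (a ⇒ c))) + (((((c ⇒ c) · (b · a)) + (c + a)) + ((c + (b · a)) ⇒ (a · (b + c)))) ⇒ ((b + b) + (((b ⇒ a) ⇒ a) + (c · a)))) = 2/3 + 1 = 1
b ⇒ b = 2/3 ⇒ 2/3 = 1
¬a = ¬1/3 = 0
a · b = 1/3 · 2/3 = 1/3
(a · b) ⇒ c = 1/3 ⇒ 2/3 = 1
¬a · ((a · b) ⇒ c) = 0 · 1 = 0
(b ⇒ b) · (¬a · ((a · b) ⇒ c)) = 1 · 0 = 0
¬a = ¬1/3 = 0
c ⇒ ¬a = 2/3 ⇒ 0 = 0
¬(c ⇒ ¬a) = ¬0 = 1
((b ⇒ b) · (¬a · ((a · b) ⇒ c))) ⇒ ¬(c ⇒ ¬a) = 0 ⇒ 1 = 1
¬c = ¬2/3 = 0
¬¬c = ¬0 = 1
c + a = 2/3 + 1/3 = 2/3
(c + a) + c = 2/3 + 2/3 = 2/3
¬¬c ⇒ ((c + a) + c) = 1 ⇒ 2/3 = 2/3
¬(¬¬c ⇒ ((c + a) + c)) = ¬2/3 = 0
b · c = 2/3 · 2/3 = 2/3
¬b = ¬2/3 = 0
(b · c) + ¬b = 2/3 + 0 = 2/3
¬(¬¬c ⇒ ((c + a) + c)) + ((b · c) + ¬b) = 0 + 2/3 = 2/3
(((b ⇒ b) · (¬a · ((a · b) ⇒ c))) ⇒ ¬(c ⇒ ¬a)) ⇒ (¬(¬¬c ⇒ ((c + a) + c)) + ((b · c) + ¬b)) = 1 ⇒ 2/3 = 2/3
((((a · a) + ((b + a) + a)) · ((b + c) + (a ⇒ c))) + (((((c ⇒ c) · (b · a)) + (c + a)) + ((c + (b · a)) ⇒ (a · (b + c)))) ⇒ ((b + b) + (((b ⇒ a) ⇒ a) + (c · a))))) · ((((b ⇒ b) · (¬a · ((a · b) ⇒ c))) ⇒ ¬(c ⇒ ¬a)) ⇒ (¬(¬¬c ⇒ ((c + a) + c)) + ((b · c) + ¬b))) = 1 · 2/3 = 2/3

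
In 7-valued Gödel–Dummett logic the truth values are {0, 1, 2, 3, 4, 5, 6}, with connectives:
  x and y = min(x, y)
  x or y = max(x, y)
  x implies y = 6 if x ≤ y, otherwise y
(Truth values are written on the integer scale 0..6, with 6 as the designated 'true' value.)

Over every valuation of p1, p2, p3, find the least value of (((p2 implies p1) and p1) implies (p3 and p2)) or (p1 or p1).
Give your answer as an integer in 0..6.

1

Take p1 = 1, p2 = 0, p3 = 0:
p2 implies p1 = 0 implies 1 = 6
(p2 implies p1) and p1 = 6 and 1 = 1
p3 and p2 = 0 and 0 = 0
((p2 implies p1) and p1) implies (p3 and p2) = 1 implies 0 = 0
p1 or p1 = 1 or 1 = 1
(((p2 implies p1) and p1) implies (p3 and p2)) or (p1 or p1) = 0 or 1 = 1
No assignment yields a value below 1, so this is the minimum.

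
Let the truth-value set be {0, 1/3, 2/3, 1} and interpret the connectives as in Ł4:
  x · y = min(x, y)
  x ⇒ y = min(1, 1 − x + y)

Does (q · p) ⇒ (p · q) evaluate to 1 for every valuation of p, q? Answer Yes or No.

p = 0, q = 0 ↦ 1
p = 0, q = 1/3 ↦ 1
p = 0, q = 2/3 ↦ 1
p = 0, q = 1 ↦ 1
p = 1/3, q = 0 ↦ 1
p = 1/3, q = 1/3 ↦ 1
p = 1/3, q = 2/3 ↦ 1
p = 1/3, q = 1 ↦ 1
p = 2/3, q = 0 ↦ 1
p = 2/3, q = 1/3 ↦ 1
p = 2/3, q = 2/3 ↦ 1
p = 2/3, q = 1 ↦ 1
p = 1, q = 0 ↦ 1
p = 1, q = 1/3 ↦ 1
p = 1, q = 2/3 ↦ 1
p = 1, q = 1 ↦ 1
Every assignment gives a value ≥ 1.

Yes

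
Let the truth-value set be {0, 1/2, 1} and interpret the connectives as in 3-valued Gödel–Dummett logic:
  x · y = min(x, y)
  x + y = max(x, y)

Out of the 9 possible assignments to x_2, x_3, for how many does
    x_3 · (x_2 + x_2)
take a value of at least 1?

x_2 = 0, x_3 = 0 ↦ 0  <
x_2 = 0, x_3 = 1/2 ↦ 0  <
x_2 = 0, x_3 = 1 ↦ 0  <
x_2 = 1/2, x_3 = 0 ↦ 0  <
x_2 = 1/2, x_3 = 1/2 ↦ 1/2  <
x_2 = 1/2, x_3 = 1 ↦ 1/2  <
x_2 = 1, x_3 = 0 ↦ 0  <
x_2 = 1, x_3 = 1/2 ↦ 1/2  <
x_2 = 1, x_3 = 1 ↦ 1  ≥
So 1 of the 9 assignments meets the threshold.

1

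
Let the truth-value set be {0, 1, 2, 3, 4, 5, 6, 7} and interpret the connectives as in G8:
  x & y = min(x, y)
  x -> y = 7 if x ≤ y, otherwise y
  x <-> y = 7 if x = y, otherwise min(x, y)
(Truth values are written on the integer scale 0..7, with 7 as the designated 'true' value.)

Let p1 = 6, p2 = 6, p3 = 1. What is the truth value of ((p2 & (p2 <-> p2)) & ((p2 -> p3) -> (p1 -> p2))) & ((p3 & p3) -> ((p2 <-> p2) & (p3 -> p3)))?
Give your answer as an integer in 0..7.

p2 <-> p2 = 6 <-> 6 = 7
p2 & (p2 <-> p2) = 6 & 7 = 6
p2 -> p3 = 6 -> 1 = 1
p1 -> p2 = 6 -> 6 = 7
(p2 -> p3) -> (p1 -> p2) = 1 -> 7 = 7
(p2 & (p2 <-> p2)) & ((p2 -> p3) -> (p1 -> p2)) = 6 & 7 = 6
p3 & p3 = 1 & 1 = 1
p2 <-> p2 = 6 <-> 6 = 7
p3 -> p3 = 1 -> 1 = 7
(p2 <-> p2) & (p3 -> p3) = 7 & 7 = 7
(p3 & p3) -> ((p2 <-> p2) & (p3 -> p3)) = 1 -> 7 = 7
((p2 & (p2 <-> p2)) & ((p2 -> p3) -> (p1 -> p2))) & ((p3 & p3) -> ((p2 <-> p2) & (p3 -> p3))) = 6 & 7 = 6

6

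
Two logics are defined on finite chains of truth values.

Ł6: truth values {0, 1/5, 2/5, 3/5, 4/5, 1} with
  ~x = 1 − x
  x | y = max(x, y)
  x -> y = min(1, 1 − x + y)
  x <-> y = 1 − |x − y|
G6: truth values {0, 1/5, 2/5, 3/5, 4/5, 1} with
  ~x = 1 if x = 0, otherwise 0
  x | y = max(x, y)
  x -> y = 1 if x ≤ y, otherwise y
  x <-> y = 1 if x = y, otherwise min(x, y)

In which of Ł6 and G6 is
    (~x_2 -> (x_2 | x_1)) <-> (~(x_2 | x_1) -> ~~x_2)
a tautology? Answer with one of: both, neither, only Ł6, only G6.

In Ł6: every assignment gives 1 — tautology.
In G6: at x_1 = 1/5, x_2 = 0 the value is 1/5 — not a tautology.

only Ł6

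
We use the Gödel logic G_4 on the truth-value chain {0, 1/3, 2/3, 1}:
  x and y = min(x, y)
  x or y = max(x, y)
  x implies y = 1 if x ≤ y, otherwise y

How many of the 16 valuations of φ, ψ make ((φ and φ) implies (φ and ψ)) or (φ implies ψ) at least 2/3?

φ = 0, ψ = 0 ↦ 1  ≥
φ = 0, ψ = 1/3 ↦ 1  ≥
φ = 0, ψ = 2/3 ↦ 1  ≥
φ = 0, ψ = 1 ↦ 1  ≥
φ = 1/3, ψ = 0 ↦ 0  <
φ = 1/3, ψ = 1/3 ↦ 1  ≥
φ = 1/3, ψ = 2/3 ↦ 1  ≥
φ = 1/3, ψ = 1 ↦ 1  ≥
φ = 2/3, ψ = 0 ↦ 0  <
φ = 2/3, ψ = 1/3 ↦ 1/3  <
φ = 2/3, ψ = 2/3 ↦ 1  ≥
φ = 2/3, ψ = 1 ↦ 1  ≥
φ = 1, ψ = 0 ↦ 0  <
φ = 1, ψ = 1/3 ↦ 1/3  <
φ = 1, ψ = 2/3 ↦ 2/3  ≥
φ = 1, ψ = 1 ↦ 1  ≥
So 11 of the 16 assignments meet the threshold.

11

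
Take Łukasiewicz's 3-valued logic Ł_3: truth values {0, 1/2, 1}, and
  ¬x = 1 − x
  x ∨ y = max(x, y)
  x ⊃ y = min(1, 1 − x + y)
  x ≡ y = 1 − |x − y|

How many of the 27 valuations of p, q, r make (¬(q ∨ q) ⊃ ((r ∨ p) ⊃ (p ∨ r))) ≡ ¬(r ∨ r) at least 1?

9

value 1: 9 assignments (counts)
value 1/2: 9 assignments
value 0: 9 assignments
So 9 of the 27 assignments meet the threshold.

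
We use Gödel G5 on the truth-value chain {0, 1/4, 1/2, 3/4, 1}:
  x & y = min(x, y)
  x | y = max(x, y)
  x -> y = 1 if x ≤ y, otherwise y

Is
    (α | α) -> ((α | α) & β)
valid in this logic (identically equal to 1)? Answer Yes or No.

No

Counterexample: take α = 1/4, β = 0.
α | α = 1/4 | 1/4 = 1/4
α | α = 1/4 | 1/4 = 1/4
(α | α) & β = 1/4 & 0 = 0
(α | α) -> ((α | α) & β) = 1/4 -> 0 = 0
This gives 0 ≠ 1.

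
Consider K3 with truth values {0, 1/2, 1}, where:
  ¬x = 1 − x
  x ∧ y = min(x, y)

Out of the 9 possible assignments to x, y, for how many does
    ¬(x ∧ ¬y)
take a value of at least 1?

x = 0, y = 0 ↦ 1  ≥
x = 0, y = 1/2 ↦ 1  ≥
x = 0, y = 1 ↦ 1  ≥
x = 1/2, y = 0 ↦ 1/2  <
x = 1/2, y = 1/2 ↦ 1/2  <
x = 1/2, y = 1 ↦ 1  ≥
x = 1, y = 0 ↦ 0  <
x = 1, y = 1/2 ↦ 1/2  <
x = 1, y = 1 ↦ 1  ≥
So 5 of the 9 assignments meet the threshold.

5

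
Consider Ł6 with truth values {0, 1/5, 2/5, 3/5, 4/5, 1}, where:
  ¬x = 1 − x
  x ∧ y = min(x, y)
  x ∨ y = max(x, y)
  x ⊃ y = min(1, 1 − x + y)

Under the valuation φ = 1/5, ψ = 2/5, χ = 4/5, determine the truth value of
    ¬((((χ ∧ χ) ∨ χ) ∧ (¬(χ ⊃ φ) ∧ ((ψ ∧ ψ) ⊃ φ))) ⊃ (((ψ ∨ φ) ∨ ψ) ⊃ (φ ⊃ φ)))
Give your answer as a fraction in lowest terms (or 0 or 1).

χ ∧ χ = 4/5 ∧ 4/5 = 4/5
(χ ∧ χ) ∨ χ = 4/5 ∨ 4/5 = 4/5
χ ⊃ φ = 4/5 ⊃ 1/5 = 2/5
¬(χ ⊃ φ) = ¬2/5 = 3/5
ψ ∧ ψ = 2/5 ∧ 2/5 = 2/5
(ψ ∧ ψ) ⊃ φ = 2/5 ⊃ 1/5 = 4/5
¬(χ ⊃ φ) ∧ ((ψ ∧ ψ) ⊃ φ) = 3/5 ∧ 4/5 = 3/5
((χ ∧ χ) ∨ χ) ∧ (¬(χ ⊃ φ) ∧ ((ψ ∧ ψ) ⊃ φ)) = 4/5 ∧ 3/5 = 3/5
ψ ∨ φ = 2/5 ∨ 1/5 = 2/5
(ψ ∨ φ) ∨ ψ = 2/5 ∨ 2/5 = 2/5
φ ⊃ φ = 1/5 ⊃ 1/5 = 1
((ψ ∨ φ) ∨ ψ) ⊃ (φ ⊃ φ) = 2/5 ⊃ 1 = 1
(((χ ∧ χ) ∨ χ) ∧ (¬(χ ⊃ φ) ∧ ((ψ ∧ ψ) ⊃ φ))) ⊃ (((ψ ∨ φ) ∨ ψ) ⊃ (φ ⊃ φ)) = 3/5 ⊃ 1 = 1
¬((((χ ∧ χ) ∨ χ) ∧ (¬(χ ⊃ φ) ∧ ((ψ ∧ ψ) ⊃ φ))) ⊃ (((ψ ∨ φ) ∨ ψ) ⊃ (φ ⊃ φ))) = ¬1 = 0

0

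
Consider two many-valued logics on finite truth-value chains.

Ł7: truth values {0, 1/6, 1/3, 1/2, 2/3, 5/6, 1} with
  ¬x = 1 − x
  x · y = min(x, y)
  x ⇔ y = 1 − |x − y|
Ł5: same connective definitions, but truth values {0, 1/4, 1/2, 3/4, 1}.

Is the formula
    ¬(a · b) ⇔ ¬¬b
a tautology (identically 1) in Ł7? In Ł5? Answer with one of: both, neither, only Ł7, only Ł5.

neither

In Ł7: at a = 0, b = 0 the value is 0 — not a tautology.
In Ł5: at a = 0, b = 0 the value is 0 — not a tautology.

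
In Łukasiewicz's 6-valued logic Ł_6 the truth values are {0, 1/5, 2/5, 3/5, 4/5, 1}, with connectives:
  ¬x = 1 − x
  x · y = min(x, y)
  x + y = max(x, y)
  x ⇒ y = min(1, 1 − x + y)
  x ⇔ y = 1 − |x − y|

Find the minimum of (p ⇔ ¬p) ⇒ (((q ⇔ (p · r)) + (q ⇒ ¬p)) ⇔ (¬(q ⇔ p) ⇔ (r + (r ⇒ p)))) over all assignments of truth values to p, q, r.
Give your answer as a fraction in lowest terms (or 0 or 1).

Take p = 2/5, q = 2/5, r = 0:
¬p = ¬2/5 = 3/5
p ⇔ ¬p = 2/5 ⇔ 3/5 = 4/5
p · r = 2/5 · 0 = 0
q ⇔ (p · r) = 2/5 ⇔ 0 = 3/5
¬p = ¬2/5 = 3/5
q ⇒ ¬p = 2/5 ⇒ 3/5 = 1
(q ⇔ (p · r)) + (q ⇒ ¬p) = 3/5 + 1 = 1
q ⇔ p = 2/5 ⇔ 2/5 = 1
¬(q ⇔ p) = ¬1 = 0
r ⇒ p = 0 ⇒ 2/5 = 1
r + (r ⇒ p) = 0 + 1 = 1
¬(q ⇔ p) ⇔ (r + (r ⇒ p)) = 0 ⇔ 1 = 0
((q ⇔ (p · r)) + (q ⇒ ¬p)) ⇔ (¬(q ⇔ p) ⇔ (r + (r ⇒ p))) = 1 ⇔ 0 = 0
(p ⇔ ¬p) ⇒ (((q ⇔ (p · r)) + (q ⇒ ¬p)) ⇔ (¬(q ⇔ p) ⇔ (r + (r ⇒ p)))) = 4/5 ⇒ 0 = 1/5
No assignment yields a value below 1/5, so this is the minimum.

1/5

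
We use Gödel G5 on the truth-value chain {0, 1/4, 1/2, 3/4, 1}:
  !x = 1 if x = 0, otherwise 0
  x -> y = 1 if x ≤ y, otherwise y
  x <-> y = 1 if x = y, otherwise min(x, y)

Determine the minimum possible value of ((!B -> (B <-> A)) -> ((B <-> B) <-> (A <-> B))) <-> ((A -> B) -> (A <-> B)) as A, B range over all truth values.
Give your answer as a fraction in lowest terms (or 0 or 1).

Take A = 1/2, B = 1/4:
!B = !1/4 = 0
B <-> A = 1/4 <-> 1/2 = 1/4
!B -> (B <-> A) = 0 -> 1/4 = 1
B <-> B = 1/4 <-> 1/4 = 1
A <-> B = 1/2 <-> 1/4 = 1/4
(B <-> B) <-> (A <-> B) = 1 <-> 1/4 = 1/4
(!B -> (B <-> A)) -> ((B <-> B) <-> (A <-> B)) = 1 -> 1/4 = 1/4
A -> B = 1/2 -> 1/4 = 1/4
A <-> B = 1/2 <-> 1/4 = 1/4
(A -> B) -> (A <-> B) = 1/4 -> 1/4 = 1
((!B -> (B <-> A)) -> ((B <-> B) <-> (A <-> B))) <-> ((A -> B) -> (A <-> B)) = 1/4 <-> 1 = 1/4
No assignment yields a value below 1/4, so this is the minimum.

1/4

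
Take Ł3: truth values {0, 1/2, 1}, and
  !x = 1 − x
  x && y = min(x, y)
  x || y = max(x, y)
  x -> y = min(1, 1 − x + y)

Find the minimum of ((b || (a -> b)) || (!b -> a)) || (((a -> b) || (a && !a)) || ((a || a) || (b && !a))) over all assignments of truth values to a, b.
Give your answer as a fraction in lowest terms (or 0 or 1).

Take a = 1/2, b = 0:
a -> b = 1/2 -> 0 = 1/2
b || (a -> b) = 0 || 1/2 = 1/2
!b = !0 = 1
!b -> a = 1 -> 1/2 = 1/2
(b || (a -> b)) || (!b -> a) = 1/2 || 1/2 = 1/2
a -> b = 1/2 -> 0 = 1/2
!a = !1/2 = 1/2
a && !a = 1/2 && 1/2 = 1/2
(a -> b) || (a && !a) = 1/2 || 1/2 = 1/2
a || a = 1/2 || 1/2 = 1/2
!a = !1/2 = 1/2
b && !a = 0 && 1/2 = 0
(a || a) || (b && !a) = 1/2 || 0 = 1/2
((a -> b) || (a && !a)) || ((a || a) || (b && !a)) = 1/2 || 1/2 = 1/2
((b || (a -> b)) || (!b -> a)) || (((a -> b) || (a && !a)) || ((a || a) || (b && !a))) = 1/2 || 1/2 = 1/2
No assignment yields a value below 1/2, so this is the minimum.

1/2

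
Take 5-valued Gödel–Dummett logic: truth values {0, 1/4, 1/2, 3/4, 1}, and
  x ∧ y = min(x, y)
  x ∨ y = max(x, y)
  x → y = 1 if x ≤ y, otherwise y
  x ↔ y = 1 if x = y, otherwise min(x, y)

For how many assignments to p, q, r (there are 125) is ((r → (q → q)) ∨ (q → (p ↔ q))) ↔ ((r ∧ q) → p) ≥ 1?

95

value 1: 95 assignments (counts)
value 3/4: 1 assignment
value 1/2: 4 assignments
value 1/4: 9 assignments
value 0: 16 assignments
So 95 of the 125 assignments meet the threshold.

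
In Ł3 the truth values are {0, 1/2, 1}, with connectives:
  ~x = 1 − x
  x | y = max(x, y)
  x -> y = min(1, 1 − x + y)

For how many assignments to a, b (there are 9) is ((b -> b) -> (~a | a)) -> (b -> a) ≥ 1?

a = 0, b = 0 ↦ 1  ≥
a = 0, b = 1/2 ↦ 1/2  <
a = 0, b = 1 ↦ 0  <
a = 1/2, b = 0 ↦ 1  ≥
a = 1/2, b = 1/2 ↦ 1  ≥
a = 1/2, b = 1 ↦ 1  ≥
a = 1, b = 0 ↦ 1  ≥
a = 1, b = 1/2 ↦ 1  ≥
a = 1, b = 1 ↦ 1  ≥
So 7 of the 9 assignments meet the threshold.

7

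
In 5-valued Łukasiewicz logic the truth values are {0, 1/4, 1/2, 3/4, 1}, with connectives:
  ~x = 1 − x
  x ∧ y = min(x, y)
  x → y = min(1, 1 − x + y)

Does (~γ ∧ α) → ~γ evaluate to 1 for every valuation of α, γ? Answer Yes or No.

At α = 1/4, γ = 1, for instance:
~γ = ~1 = 0
~γ ∧ α = 0 ∧ 1/4 = 0
(~γ ∧ α) → ~γ = 0 → 0 = 1
and checking the remaining 24 assignments likewise gives ≥ 1 in every case.

Yes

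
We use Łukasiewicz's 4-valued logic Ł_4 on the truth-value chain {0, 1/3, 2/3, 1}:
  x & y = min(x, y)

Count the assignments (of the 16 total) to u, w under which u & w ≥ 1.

u = 0, w = 0 ↦ 0  <
u = 0, w = 1/3 ↦ 0  <
u = 0, w = 2/3 ↦ 0  <
u = 0, w = 1 ↦ 0  <
u = 1/3, w = 0 ↦ 0  <
u = 1/3, w = 1/3 ↦ 1/3  <
u = 1/3, w = 2/3 ↦ 1/3  <
u = 1/3, w = 1 ↦ 1/3  <
u = 2/3, w = 0 ↦ 0  <
u = 2/3, w = 1/3 ↦ 1/3  <
u = 2/3, w = 2/3 ↦ 2/3  <
u = 2/3, w = 1 ↦ 2/3  <
u = 1, w = 0 ↦ 0  <
u = 1, w = 1/3 ↦ 1/3  <
u = 1, w = 2/3 ↦ 2/3  <
u = 1, w = 1 ↦ 1  ≥
So 1 of the 16 assignments meets the threshold.

1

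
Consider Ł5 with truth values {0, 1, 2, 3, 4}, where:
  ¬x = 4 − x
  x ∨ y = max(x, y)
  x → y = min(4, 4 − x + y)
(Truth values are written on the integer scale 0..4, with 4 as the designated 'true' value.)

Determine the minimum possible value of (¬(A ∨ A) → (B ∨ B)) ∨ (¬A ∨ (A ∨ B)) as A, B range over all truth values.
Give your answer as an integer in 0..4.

2

Take A = 2, B = 0:
A ∨ A = 2 ∨ 2 = 2
¬(A ∨ A) = ¬2 = 2
B ∨ B = 0 ∨ 0 = 0
¬(A ∨ A) → (B ∨ B) = 2 → 0 = 2
¬A = ¬2 = 2
A ∨ B = 2 ∨ 0 = 2
¬A ∨ (A ∨ B) = 2 ∨ 2 = 2
(¬(A ∨ A) → (B ∨ B)) ∨ (¬A ∨ (A ∨ B)) = 2 ∨ 2 = 2
No assignment yields a value below 2, so this is the minimum.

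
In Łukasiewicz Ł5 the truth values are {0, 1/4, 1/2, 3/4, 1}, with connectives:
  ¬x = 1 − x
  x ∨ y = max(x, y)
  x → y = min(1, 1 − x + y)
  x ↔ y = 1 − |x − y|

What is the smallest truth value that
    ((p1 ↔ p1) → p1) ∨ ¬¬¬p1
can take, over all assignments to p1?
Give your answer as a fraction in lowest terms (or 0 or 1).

1/2

Take p1 = 1/2:
p1 ↔ p1 = 1/2 ↔ 1/2 = 1
(p1 ↔ p1) → p1 = 1 → 1/2 = 1/2
¬p1 = ¬1/2 = 1/2
¬¬p1 = ¬1/2 = 1/2
¬¬¬p1 = ¬1/2 = 1/2
((p1 ↔ p1) → p1) ∨ ¬¬¬p1 = 1/2 ∨ 1/2 = 1/2
No assignment yields a value below 1/2, so this is the minimum.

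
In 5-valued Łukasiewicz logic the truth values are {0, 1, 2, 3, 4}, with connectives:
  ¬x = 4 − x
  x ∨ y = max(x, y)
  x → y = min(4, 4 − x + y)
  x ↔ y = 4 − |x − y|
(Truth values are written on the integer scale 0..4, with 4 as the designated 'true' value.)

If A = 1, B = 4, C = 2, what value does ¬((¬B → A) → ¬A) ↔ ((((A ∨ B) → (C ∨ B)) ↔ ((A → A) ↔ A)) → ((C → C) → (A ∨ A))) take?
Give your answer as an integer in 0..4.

1

¬B = ¬4 = 0
¬B → A = 0 → 1 = 4
¬A = ¬1 = 3
(¬B → A) → ¬A = 4 → 3 = 3
¬((¬B → A) → ¬A) = ¬3 = 1
A ∨ B = 1 ∨ 4 = 4
C ∨ B = 2 ∨ 4 = 4
(A ∨ B) → (C ∨ B) = 4 → 4 = 4
A → A = 1 → 1 = 4
(A → A) ↔ A = 4 ↔ 1 = 1
((A ∨ B) → (C ∨ B)) ↔ ((A → A) ↔ A) = 4 ↔ 1 = 1
C → C = 2 → 2 = 4
A ∨ A = 1 ∨ 1 = 1
(C → C) → (A ∨ A) = 4 → 1 = 1
(((A ∨ B) → (C ∨ B)) ↔ ((A → A) ↔ A)) → ((C → C) → (A ∨ A)) = 1 → 1 = 4
¬((¬B → A) → ¬A) ↔ ((((A ∨ B) → (C ∨ B)) ↔ ((A → A) ↔ A)) → ((C → C) → (A ∨ A))) = 1 ↔ 4 = 1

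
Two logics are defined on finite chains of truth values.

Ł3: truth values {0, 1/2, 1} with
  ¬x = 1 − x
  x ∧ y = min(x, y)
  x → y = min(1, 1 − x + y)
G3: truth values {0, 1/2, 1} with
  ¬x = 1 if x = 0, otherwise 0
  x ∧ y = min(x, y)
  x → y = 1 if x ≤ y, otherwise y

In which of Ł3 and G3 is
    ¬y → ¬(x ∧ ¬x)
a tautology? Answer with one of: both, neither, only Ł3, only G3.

only G3

In Ł3: at x = 1/2, y = 0 the value is 1/2 — not a tautology.
In G3: every assignment gives 1 — tautology.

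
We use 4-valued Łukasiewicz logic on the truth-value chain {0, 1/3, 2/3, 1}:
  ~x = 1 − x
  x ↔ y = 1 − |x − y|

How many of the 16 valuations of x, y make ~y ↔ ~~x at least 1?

4

x = 0, y = 0 ↦ 0  <
x = 0, y = 1/3 ↦ 1/3  <
x = 0, y = 2/3 ↦ 2/3  <
x = 0, y = 1 ↦ 1  ≥
x = 1/3, y = 0 ↦ 1/3  <
x = 1/3, y = 1/3 ↦ 2/3  <
x = 1/3, y = 2/3 ↦ 1  ≥
x = 1/3, y = 1 ↦ 2/3  <
x = 2/3, y = 0 ↦ 2/3  <
x = 2/3, y = 1/3 ↦ 1  ≥
x = 2/3, y = 2/3 ↦ 2/3  <
x = 2/3, y = 1 ↦ 1/3  <
x = 1, y = 0 ↦ 1  ≥
x = 1, y = 1/3 ↦ 2/3  <
x = 1, y = 2/3 ↦ 1/3  <
x = 1, y = 1 ↦ 0  <
So 4 of the 16 assignments meet the threshold.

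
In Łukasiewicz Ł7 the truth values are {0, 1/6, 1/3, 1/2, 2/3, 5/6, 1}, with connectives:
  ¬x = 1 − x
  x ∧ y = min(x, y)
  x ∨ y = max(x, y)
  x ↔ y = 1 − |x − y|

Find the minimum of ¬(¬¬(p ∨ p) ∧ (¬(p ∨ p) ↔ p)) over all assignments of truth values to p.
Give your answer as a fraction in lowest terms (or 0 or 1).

1/3

Take p = 2/3:
p ∨ p = 2/3 ∨ 2/3 = 2/3
¬(p ∨ p) = ¬2/3 = 1/3
¬¬(p ∨ p) = ¬1/3 = 2/3
p ∨ p = 2/3 ∨ 2/3 = 2/3
¬(p ∨ p) = ¬2/3 = 1/3
¬(p ∨ p) ↔ p = 1/3 ↔ 2/3 = 2/3
¬¬(p ∨ p) ∧ (¬(p ∨ p) ↔ p) = 2/3 ∧ 2/3 = 2/3
¬(¬¬(p ∨ p) ∧ (¬(p ∨ p) ↔ p)) = ¬2/3 = 1/3
No assignment yields a value below 1/3, so this is the minimum.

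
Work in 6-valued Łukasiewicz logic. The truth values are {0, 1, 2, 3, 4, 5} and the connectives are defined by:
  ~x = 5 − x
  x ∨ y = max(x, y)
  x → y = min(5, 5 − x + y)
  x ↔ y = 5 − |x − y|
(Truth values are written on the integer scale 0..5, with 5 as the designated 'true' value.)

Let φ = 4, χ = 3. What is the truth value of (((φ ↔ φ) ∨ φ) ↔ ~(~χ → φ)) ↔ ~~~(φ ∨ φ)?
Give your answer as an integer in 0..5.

4

φ ↔ φ = 4 ↔ 4 = 5
(φ ↔ φ) ∨ φ = 5 ∨ 4 = 5
~χ = ~3 = 2
~χ → φ = 2 → 4 = 5
~(~χ → φ) = ~5 = 0
((φ ↔ φ) ∨ φ) ↔ ~(~χ → φ) = 5 ↔ 0 = 0
φ ∨ φ = 4 ∨ 4 = 4
~(φ ∨ φ) = ~4 = 1
~~(φ ∨ φ) = ~1 = 4
~~~(φ ∨ φ) = ~4 = 1
(((φ ↔ φ) ∨ φ) ↔ ~(~χ → φ)) ↔ ~~~(φ ∨ φ) = 0 ↔ 1 = 4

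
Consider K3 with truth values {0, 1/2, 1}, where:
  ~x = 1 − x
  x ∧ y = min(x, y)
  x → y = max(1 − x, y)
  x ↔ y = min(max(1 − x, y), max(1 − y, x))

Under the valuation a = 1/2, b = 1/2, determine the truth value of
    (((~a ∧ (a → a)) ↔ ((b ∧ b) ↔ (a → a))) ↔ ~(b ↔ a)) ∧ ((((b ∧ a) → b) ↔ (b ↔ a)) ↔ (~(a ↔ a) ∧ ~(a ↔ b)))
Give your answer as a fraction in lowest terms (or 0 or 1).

~a = ~1/2 = 1/2
a → a = 1/2 → 1/2 = 1/2
~a ∧ (a → a) = 1/2 ∧ 1/2 = 1/2
b ∧ b = 1/2 ∧ 1/2 = 1/2
a → a = 1/2 → 1/2 = 1/2
(b ∧ b) ↔ (a → a) = 1/2 ↔ 1/2 = 1/2
(~a ∧ (a → a)) ↔ ((b ∧ b) ↔ (a → a)) = 1/2 ↔ 1/2 = 1/2
b ↔ a = 1/2 ↔ 1/2 = 1/2
~(b ↔ a) = ~1/2 = 1/2
((~a ∧ (a → a)) ↔ ((b ∧ b) ↔ (a → a))) ↔ ~(b ↔ a) = 1/2 ↔ 1/2 = 1/2
b ∧ a = 1/2 ∧ 1/2 = 1/2
(b ∧ a) → b = 1/2 → 1/2 = 1/2
b ↔ a = 1/2 ↔ 1/2 = 1/2
((b ∧ a) → b) ↔ (b ↔ a) = 1/2 ↔ 1/2 = 1/2
a ↔ a = 1/2 ↔ 1/2 = 1/2
~(a ↔ a) = ~1/2 = 1/2
a ↔ b = 1/2 ↔ 1/2 = 1/2
~(a ↔ b) = ~1/2 = 1/2
~(a ↔ a) ∧ ~(a ↔ b) = 1/2 ∧ 1/2 = 1/2
(((b ∧ a) → b) ↔ (b ↔ a)) ↔ (~(a ↔ a) ∧ ~(a ↔ b)) = 1/2 ↔ 1/2 = 1/2
(((~a ∧ (a → a)) ↔ ((b ∧ b) ↔ (a → a))) ↔ ~(b ↔ a)) ∧ ((((b ∧ a) → b) ↔ (b ↔ a)) ↔ (~(a ↔ a) ∧ ~(a ↔ b))) = 1/2 ∧ 1/2 = 1/2

1/2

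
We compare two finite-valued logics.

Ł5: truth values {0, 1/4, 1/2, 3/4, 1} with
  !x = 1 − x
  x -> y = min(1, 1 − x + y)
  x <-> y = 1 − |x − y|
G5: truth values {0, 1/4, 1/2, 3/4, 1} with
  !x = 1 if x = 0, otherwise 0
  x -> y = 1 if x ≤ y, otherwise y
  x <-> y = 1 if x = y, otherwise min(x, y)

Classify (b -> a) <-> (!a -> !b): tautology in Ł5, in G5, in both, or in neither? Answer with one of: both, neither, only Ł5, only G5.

only Ł5

In Ł5: every assignment gives 1 — tautology.
In G5: at a = 1/4, b = 1/2 the value is 1/4 — not a tautology.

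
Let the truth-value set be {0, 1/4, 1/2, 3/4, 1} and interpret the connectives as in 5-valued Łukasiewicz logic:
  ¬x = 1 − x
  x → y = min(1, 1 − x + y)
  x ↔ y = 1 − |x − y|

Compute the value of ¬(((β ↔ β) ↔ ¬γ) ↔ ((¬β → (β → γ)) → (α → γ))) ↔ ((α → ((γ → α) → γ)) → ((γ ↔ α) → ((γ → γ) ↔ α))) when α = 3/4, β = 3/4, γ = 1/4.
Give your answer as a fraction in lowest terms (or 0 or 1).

1/4

β ↔ β = 3/4 ↔ 3/4 = 1
¬γ = ¬1/4 = 3/4
(β ↔ β) ↔ ¬γ = 1 ↔ 3/4 = 3/4
¬β = ¬3/4 = 1/4
β → γ = 3/4 → 1/4 = 1/2
¬β → (β → γ) = 1/4 → 1/2 = 1
α → γ = 3/4 → 1/4 = 1/2
(¬β → (β → γ)) → (α → γ) = 1 → 1/2 = 1/2
((β ↔ β) ↔ ¬γ) ↔ ((¬β → (β → γ)) → (α → γ)) = 3/4 ↔ 1/2 = 3/4
¬(((β ↔ β) ↔ ¬γ) ↔ ((¬β → (β → γ)) → (α → γ))) = ¬3/4 = 1/4
γ → α = 1/4 → 3/4 = 1
(γ → α) → γ = 1 → 1/4 = 1/4
α → ((γ → α) → γ) = 3/4 → 1/4 = 1/2
γ ↔ α = 1/4 ↔ 3/4 = 1/2
γ → γ = 1/4 → 1/4 = 1
(γ → γ) ↔ α = 1 ↔ 3/4 = 3/4
(γ ↔ α) → ((γ → γ) ↔ α) = 1/2 → 3/4 = 1
(α → ((γ → α) → γ)) → ((γ ↔ α) → ((γ → γ) ↔ α)) = 1/2 → 1 = 1
¬(((β ↔ β) ↔ ¬γ) ↔ ((¬β → (β → γ)) → (α → γ))) ↔ ((α → ((γ → α) → γ)) → ((γ ↔ α) → ((γ → γ) ↔ α))) = 1/4 ↔ 1 = 1/4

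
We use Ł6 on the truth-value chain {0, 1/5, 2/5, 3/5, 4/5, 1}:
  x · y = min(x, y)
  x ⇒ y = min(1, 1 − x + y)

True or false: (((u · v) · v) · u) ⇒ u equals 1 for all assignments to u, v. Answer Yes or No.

Yes

At u = 0, v = 3/5, for instance:
u · v = 0 · 3/5 = 0
(u · v) · v = 0 · 3/5 = 0
((u · v) · v) · u = 0 · 0 = 0
(((u · v) · v) · u) ⇒ u = 0 ⇒ 0 = 1
and checking the remaining 35 assignments likewise gives ≥ 1 in every case.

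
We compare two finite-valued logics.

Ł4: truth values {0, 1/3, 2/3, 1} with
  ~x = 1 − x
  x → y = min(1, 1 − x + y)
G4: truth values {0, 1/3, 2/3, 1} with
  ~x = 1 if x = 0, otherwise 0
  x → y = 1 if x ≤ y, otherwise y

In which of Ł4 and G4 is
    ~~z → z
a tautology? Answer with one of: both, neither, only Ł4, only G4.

In Ł4: every assignment gives 1 — tautology.
In G4: at z = 1/3 the value is 1/3 — not a tautology.

only Ł4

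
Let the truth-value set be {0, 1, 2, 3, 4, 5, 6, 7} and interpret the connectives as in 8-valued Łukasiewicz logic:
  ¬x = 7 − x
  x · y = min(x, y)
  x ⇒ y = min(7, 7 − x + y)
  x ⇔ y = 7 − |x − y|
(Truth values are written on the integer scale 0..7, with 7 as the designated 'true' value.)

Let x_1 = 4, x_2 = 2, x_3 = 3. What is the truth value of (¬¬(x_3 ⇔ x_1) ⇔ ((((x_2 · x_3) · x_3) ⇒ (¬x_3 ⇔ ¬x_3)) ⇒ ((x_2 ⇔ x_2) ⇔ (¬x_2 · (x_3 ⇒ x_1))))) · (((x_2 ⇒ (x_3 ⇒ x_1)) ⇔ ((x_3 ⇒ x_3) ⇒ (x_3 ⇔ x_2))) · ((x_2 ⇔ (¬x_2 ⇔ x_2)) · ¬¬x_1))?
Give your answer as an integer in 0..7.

4

x_3 ⇔ x_1 = 3 ⇔ 4 = 6
¬(x_3 ⇔ x_1) = ¬6 = 1
¬¬(x_3 ⇔ x_1) = ¬1 = 6
x_2 · x_3 = 2 · 3 = 2
(x_2 · x_3) · x_3 = 2 · 3 = 2
¬x_3 = ¬3 = 4
¬x_3 = ¬3 = 4
¬x_3 ⇔ ¬x_3 = 4 ⇔ 4 = 7
((x_2 · x_3) · x_3) ⇒ (¬x_3 ⇔ ¬x_3) = 2 ⇒ 7 = 7
x_2 ⇔ x_2 = 2 ⇔ 2 = 7
¬x_2 = ¬2 = 5
x_3 ⇒ x_1 = 3 ⇒ 4 = 7
¬x_2 · (x_3 ⇒ x_1) = 5 · 7 = 5
(x_2 ⇔ x_2) ⇔ (¬x_2 · (x_3 ⇒ x_1)) = 7 ⇔ 5 = 5
(((x_2 · x_3) · x_3) ⇒ (¬x_3 ⇔ ¬x_3)) ⇒ ((x_2 ⇔ x_2) ⇔ (¬x_2 · (x_3 ⇒ x_1))) = 7 ⇒ 5 = 5
¬¬(x_3 ⇔ x_1) ⇔ ((((x_2 · x_3) · x_3) ⇒ (¬x_3 ⇔ ¬x_3)) ⇒ ((x_2 ⇔ x_2) ⇔ (¬x_2 · (x_3 ⇒ x_1)))) = 6 ⇔ 5 = 6
x_3 ⇒ x_1 = 3 ⇒ 4 = 7
x_2 ⇒ (x_3 ⇒ x_1) = 2 ⇒ 7 = 7
x_3 ⇒ x_3 = 3 ⇒ 3 = 7
x_3 ⇔ x_2 = 3 ⇔ 2 = 6
(x_3 ⇒ x_3) ⇒ (x_3 ⇔ x_2) = 7 ⇒ 6 = 6
(x_2 ⇒ (x_3 ⇒ x_1)) ⇔ ((x_3 ⇒ x_3) ⇒ (x_3 ⇔ x_2)) = 7 ⇔ 6 = 6
¬x_2 = ¬2 = 5
¬x_2 ⇔ x_2 = 5 ⇔ 2 = 4
x_2 ⇔ (¬x_2 ⇔ x_2) = 2 ⇔ 4 = 5
¬x_1 = ¬4 = 3
¬¬x_1 = ¬3 = 4
(x_2 ⇔ (¬x_2 ⇔ x_2)) · ¬¬x_1 = 5 · 4 = 4
((x_2 ⇒ (x_3 ⇒ x_1)) ⇔ ((x_3 ⇒ x_3) ⇒ (x_3 ⇔ x_2))) · ((x_2 ⇔ (¬x_2 ⇔ x_2)) · ¬¬x_1) = 6 · 4 = 4
(¬¬(x_3 ⇔ x_1) ⇔ ((((x_2 · x_3) · x_3) ⇒ (¬x_3 ⇔ ¬x_3)) ⇒ ((x_2 ⇔ x_2) ⇔ (¬x_2 · (x_3 ⇒ x_1))))) · (((x_2 ⇒ (x_3 ⇒ x_1)) ⇔ ((x_3 ⇒ x_3) ⇒ (x_3 ⇔ x_2))) · ((x_2 ⇔ (¬x_2 ⇔ x_2)) · ¬¬x_1)) = 6 · 4 = 4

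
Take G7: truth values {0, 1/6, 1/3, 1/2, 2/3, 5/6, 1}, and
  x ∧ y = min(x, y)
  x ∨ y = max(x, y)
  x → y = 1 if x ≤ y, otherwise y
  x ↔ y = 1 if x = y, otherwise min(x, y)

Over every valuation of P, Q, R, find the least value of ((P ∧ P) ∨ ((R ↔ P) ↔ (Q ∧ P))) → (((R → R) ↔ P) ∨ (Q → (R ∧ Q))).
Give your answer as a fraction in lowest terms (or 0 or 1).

1/6

Take P = 0, Q = 1/3, R = 1/6:
P ∧ P = 0 ∧ 0 = 0
R ↔ P = 1/6 ↔ 0 = 0
Q ∧ P = 1/3 ∧ 0 = 0
(R ↔ P) ↔ (Q ∧ P) = 0 ↔ 0 = 1
(P ∧ P) ∨ ((R ↔ P) ↔ (Q ∧ P)) = 0 ∨ 1 = 1
R → R = 1/6 → 1/6 = 1
(R → R) ↔ P = 1 ↔ 0 = 0
R ∧ Q = 1/6 ∧ 1/3 = 1/6
Q → (R ∧ Q) = 1/3 → 1/6 = 1/6
((R → R) ↔ P) ∨ (Q → (R ∧ Q)) = 0 ∨ 1/6 = 1/6
((P ∧ P) ∨ ((R ↔ P) ↔ (Q ∧ P))) → (((R → R) ↔ P) ∨ (Q → (R ∧ Q))) = 1 → 1/6 = 1/6
No assignment yields a value below 1/6, so this is the minimum.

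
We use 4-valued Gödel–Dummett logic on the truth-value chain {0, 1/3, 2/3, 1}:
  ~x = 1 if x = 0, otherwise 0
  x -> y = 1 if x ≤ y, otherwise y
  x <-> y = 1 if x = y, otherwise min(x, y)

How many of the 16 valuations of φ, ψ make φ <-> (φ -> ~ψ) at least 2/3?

φ = 0, ψ = 0 ↦ 0  <
φ = 0, ψ = 1/3 ↦ 0  <
φ = 0, ψ = 2/3 ↦ 0  <
φ = 0, ψ = 1 ↦ 0  <
φ = 1/3, ψ = 0 ↦ 1/3  <
φ = 1/3, ψ = 1/3 ↦ 0  <
φ = 1/3, ψ = 2/3 ↦ 0  <
φ = 1/3, ψ = 1 ↦ 0  <
φ = 2/3, ψ = 0 ↦ 2/3  ≥
φ = 2/3, ψ = 1/3 ↦ 0  <
φ = 2/3, ψ = 2/3 ↦ 0  <
φ = 2/3, ψ = 1 ↦ 0  <
φ = 1, ψ = 0 ↦ 1  ≥
φ = 1, ψ = 1/3 ↦ 0  <
φ = 1, ψ = 2/3 ↦ 0  <
φ = 1, ψ = 1 ↦ 0  <
So 2 of the 16 assignments meet the threshold.

2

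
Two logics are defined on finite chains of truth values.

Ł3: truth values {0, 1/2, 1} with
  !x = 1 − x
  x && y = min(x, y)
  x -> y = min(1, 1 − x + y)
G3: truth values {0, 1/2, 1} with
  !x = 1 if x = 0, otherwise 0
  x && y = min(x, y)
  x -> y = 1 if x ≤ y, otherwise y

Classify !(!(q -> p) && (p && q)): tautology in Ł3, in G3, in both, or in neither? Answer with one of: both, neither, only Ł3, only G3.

only G3

In Ł3: at p = 1/2, q = 1 the value is 1/2 — not a tautology.
In G3: every assignment gives 1 — tautology.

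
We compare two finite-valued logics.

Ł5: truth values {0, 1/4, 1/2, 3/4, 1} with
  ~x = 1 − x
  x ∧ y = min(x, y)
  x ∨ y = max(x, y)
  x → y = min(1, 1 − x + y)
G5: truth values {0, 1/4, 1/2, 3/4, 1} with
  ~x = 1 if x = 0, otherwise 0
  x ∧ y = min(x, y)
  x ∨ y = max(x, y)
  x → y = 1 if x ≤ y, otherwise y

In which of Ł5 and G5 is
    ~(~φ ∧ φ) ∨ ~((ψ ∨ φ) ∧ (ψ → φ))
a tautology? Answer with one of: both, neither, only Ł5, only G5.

In Ł5: at φ = 1/4, ψ = 0 the value is 3/4 — not a tautology.
In G5: every assignment gives 1 — tautology.

only G5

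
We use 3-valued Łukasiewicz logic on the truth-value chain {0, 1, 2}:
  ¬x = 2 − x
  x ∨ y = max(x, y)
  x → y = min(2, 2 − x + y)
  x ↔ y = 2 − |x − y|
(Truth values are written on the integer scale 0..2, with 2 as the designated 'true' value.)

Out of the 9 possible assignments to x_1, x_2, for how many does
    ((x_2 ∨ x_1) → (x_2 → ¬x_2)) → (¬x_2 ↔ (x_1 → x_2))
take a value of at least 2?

x_1 = 0, x_2 = 0 ↦ 2  ≥
x_1 = 0, x_2 = 1 ↦ 1  <
x_1 = 0, x_2 = 2 ↦ 2  ≥
x_1 = 1, x_2 = 0 ↦ 1  <
x_1 = 1, x_2 = 1 ↦ 1  <
x_1 = 1, x_2 = 2 ↦ 2  ≥
x_1 = 2, x_2 = 0 ↦ 0  <
x_1 = 2, x_2 = 1 ↦ 2  ≥
x_1 = 2, x_2 = 2 ↦ 2  ≥
So 5 of the 9 assignments meet the threshold.

5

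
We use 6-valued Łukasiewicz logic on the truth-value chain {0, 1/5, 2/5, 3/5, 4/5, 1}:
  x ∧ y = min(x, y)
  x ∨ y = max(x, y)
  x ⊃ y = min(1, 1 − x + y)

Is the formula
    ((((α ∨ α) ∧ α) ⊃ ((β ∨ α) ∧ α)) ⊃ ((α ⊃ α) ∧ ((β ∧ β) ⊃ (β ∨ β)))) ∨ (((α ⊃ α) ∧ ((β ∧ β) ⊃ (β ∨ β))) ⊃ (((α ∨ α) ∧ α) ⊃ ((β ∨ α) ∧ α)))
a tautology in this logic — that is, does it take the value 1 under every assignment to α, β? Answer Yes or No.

At α = 1/5, β = 0, for instance:
α ∨ α = 1/5 ∨ 1/5 = 1/5
(α ∨ α) ∧ α = 1/5 ∧ 1/5 = 1/5
β ∨ α = 0 ∨ 1/5 = 1/5
(β ∨ α) ∧ α = 1/5 ∧ 1/5 = 1/5
((α ∨ α) ∧ α) ⊃ ((β ∨ α) ∧ α) = 1/5 ⊃ 1/5 = 1
α ⊃ α = 1/5 ⊃ 1/5 = 1
β ∧ β = 0 ∧ 0 = 0
β ∨ β = 0 ∨ 0 = 0
(β ∧ β) ⊃ (β ∨ β) = 0 ⊃ 0 = 1
(α ⊃ α) ∧ ((β ∧ β) ⊃ (β ∨ β)) = 1 ∧ 1 = 1
(((α ∨ α) ∧ α) ⊃ ((β ∨ α) ∧ α)) ⊃ ((α ⊃ α) ∧ ((β ∧ β) ⊃ (β ∨ β))) = 1 ⊃ 1 = 1
((α ⊃ α) ∧ ((β ∧ β) ⊃ (β ∨ β))) ⊃ (((α ∨ α) ∧ α) ⊃ ((β ∨ α) ∧ α)) = 1 ⊃ 1 = 1
((((α ∨ α) ∧ α) ⊃ ((β ∨ α) ∧ α)) ⊃ ((α ⊃ α) ∧ ((β ∧ β) ⊃ (β ∨ β)))) ∨ (((α ⊃ α) ∧ ((β ∧ β) ⊃ (β ∨ β))) ⊃ (((α ∨ α) ∧ α) ⊃ ((β ∨ α) ∧ α))) = 1 ∨ 1 = 1
and checking the remaining 35 assignments likewise gives ≥ 1 in every case.

Yes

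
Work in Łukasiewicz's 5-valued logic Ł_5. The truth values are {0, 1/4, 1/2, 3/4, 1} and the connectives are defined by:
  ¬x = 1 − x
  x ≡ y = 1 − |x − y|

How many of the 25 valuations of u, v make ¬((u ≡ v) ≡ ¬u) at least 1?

2

value 1: 2 assignments (counts)
value 3/4: 3 assignments
value 1/2: 6 assignments
value 1/4: 7 assignments
value 0: 7 assignments
So 2 of the 25 assignments meet the threshold.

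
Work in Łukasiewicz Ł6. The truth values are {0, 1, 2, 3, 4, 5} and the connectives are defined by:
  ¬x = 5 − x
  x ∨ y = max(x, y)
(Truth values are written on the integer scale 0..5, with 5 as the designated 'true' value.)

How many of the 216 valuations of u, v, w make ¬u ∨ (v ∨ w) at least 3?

189

value 5: 91 assignments (counts)
value 4: 61 assignments (counts)
value 3: 37 assignments (counts)
value 2: 19 assignments
value 1: 7 assignments
value 0: 1 assignment
So 189 of the 216 assignments meet the threshold.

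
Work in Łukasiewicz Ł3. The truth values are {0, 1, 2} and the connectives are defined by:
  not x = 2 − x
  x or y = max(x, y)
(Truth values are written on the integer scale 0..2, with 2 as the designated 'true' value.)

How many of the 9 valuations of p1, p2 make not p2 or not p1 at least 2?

p1 = 0, p2 = 0 ↦ 2  ≥
p1 = 0, p2 = 1 ↦ 2  ≥
p1 = 0, p2 = 2 ↦ 2  ≥
p1 = 1, p2 = 0 ↦ 2  ≥
p1 = 1, p2 = 1 ↦ 1  <
p1 = 1, p2 = 2 ↦ 1  <
p1 = 2, p2 = 0 ↦ 2  ≥
p1 = 2, p2 = 1 ↦ 1  <
p1 = 2, p2 = 2 ↦ 0  <
So 5 of the 9 assignments meet the threshold.

5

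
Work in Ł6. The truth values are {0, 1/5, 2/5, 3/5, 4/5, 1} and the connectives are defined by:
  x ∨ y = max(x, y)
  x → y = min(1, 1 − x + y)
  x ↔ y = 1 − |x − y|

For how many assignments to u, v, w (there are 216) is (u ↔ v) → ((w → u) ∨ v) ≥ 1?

182

value 1: 182 assignments (counts)
value 4/5: 16 assignments
value 3/5: 9 assignments
value 2/5: 6 assignments
value 1/5: 2 assignments
value 0: 1 assignment
So 182 of the 216 assignments meet the threshold.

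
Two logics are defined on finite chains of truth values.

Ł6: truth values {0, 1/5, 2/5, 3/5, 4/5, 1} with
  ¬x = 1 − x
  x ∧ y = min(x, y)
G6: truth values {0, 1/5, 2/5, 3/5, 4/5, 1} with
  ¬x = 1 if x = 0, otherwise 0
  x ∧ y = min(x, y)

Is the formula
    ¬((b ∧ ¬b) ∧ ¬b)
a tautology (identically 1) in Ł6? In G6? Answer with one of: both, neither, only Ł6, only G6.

In Ł6: at b = 1/5 the value is 4/5 — not a tautology.
In G6: every assignment gives 1 — tautology.

only G6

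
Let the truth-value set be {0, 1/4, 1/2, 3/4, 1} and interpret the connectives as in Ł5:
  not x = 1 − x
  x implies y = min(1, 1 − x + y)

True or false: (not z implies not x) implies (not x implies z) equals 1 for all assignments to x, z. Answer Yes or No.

No

Counterexample: take x = 0, z = 0.
not z = not 0 = 1
not x = not 0 = 1
not z implies not x = 1 implies 1 = 1
not x = not 0 = 1
not x implies z = 1 implies 0 = 0
(not z implies not x) implies (not x implies z) = 1 implies 0 = 0
This gives 0 ≠ 1.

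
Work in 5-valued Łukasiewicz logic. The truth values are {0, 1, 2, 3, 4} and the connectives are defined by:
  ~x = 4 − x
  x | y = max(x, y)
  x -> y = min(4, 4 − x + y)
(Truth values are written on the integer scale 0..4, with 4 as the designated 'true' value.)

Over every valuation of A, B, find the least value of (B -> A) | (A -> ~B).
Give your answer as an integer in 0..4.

2

Take A = 2, B = 4:
B -> A = 4 -> 2 = 2
~B = ~4 = 0
A -> ~B = 2 -> 0 = 2
(B -> A) | (A -> ~B) = 2 | 2 = 2
No assignment yields a value below 2, so this is the minimum.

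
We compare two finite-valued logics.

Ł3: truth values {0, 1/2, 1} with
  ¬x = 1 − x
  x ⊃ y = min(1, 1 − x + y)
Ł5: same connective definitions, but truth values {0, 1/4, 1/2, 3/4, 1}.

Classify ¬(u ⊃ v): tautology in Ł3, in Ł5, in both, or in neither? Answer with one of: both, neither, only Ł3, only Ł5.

In Ł3: at u = 0, v = 0 the value is 0 — not a tautology.
In Ł5: at u = 0, v = 0 the value is 0 — not a tautology.

neither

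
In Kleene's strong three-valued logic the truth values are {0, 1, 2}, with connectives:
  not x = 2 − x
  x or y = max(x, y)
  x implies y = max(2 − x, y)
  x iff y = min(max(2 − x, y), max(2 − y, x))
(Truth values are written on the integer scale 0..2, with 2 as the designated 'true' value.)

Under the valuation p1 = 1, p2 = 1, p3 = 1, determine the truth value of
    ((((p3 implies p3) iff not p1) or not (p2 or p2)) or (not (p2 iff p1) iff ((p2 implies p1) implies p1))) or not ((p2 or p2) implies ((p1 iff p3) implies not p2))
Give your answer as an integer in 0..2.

1

p3 implies p3 = 1 implies 1 = 1
not p1 = not 1 = 1
(p3 implies p3) iff not p1 = 1 iff 1 = 1
p2 or p2 = 1 or 1 = 1
not (p2 or p2) = not 1 = 1
((p3 implies p3) iff not p1) or not (p2 or p2) = 1 or 1 = 1
p2 iff p1 = 1 iff 1 = 1
not (p2 iff p1) = not 1 = 1
p2 implies p1 = 1 implies 1 = 1
(p2 implies p1) implies p1 = 1 implies 1 = 1
not (p2 iff p1) iff ((p2 implies p1) implies p1) = 1 iff 1 = 1
(((p3 implies p3) iff not p1) or not (p2 or p2)) or (not (p2 iff p1) iff ((p2 implies p1) implies p1)) = 1 or 1 = 1
p2 or p2 = 1 or 1 = 1
p1 iff p3 = 1 iff 1 = 1
not p2 = not 1 = 1
(p1 iff p3) implies not p2 = 1 implies 1 = 1
(p2 or p2) implies ((p1 iff p3) implies not p2) = 1 implies 1 = 1
not ((p2 or p2) implies ((p1 iff p3) implies not p2)) = not 1 = 1
((((p3 implies p3) iff not p1) or not (p2 or p2)) or (not (p2 iff p1) iff ((p2 implies p1) implies p1))) or not ((p2 or p2) implies ((p1 iff p3) implies not p2)) = 1 or 1 = 1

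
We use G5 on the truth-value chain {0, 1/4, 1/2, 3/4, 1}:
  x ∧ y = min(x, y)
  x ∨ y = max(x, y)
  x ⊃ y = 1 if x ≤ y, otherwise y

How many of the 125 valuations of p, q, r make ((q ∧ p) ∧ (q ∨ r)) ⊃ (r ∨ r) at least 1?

value 1: 95 assignments (counts)
value 3/4: 1 assignment
value 1/2: 4 assignments
value 1/4: 9 assignments
value 0: 16 assignments
So 95 of the 125 assignments meet the threshold.

95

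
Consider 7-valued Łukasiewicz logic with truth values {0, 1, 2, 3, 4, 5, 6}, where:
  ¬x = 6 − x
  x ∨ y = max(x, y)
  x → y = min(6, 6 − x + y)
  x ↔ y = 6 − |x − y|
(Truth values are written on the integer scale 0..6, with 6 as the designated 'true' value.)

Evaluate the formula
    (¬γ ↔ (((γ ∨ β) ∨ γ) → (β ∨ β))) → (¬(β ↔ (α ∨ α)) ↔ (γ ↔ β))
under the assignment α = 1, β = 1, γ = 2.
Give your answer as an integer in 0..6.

¬γ = ¬2 = 4
γ ∨ β = 2 ∨ 1 = 2
(γ ∨ β) ∨ γ = 2 ∨ 2 = 2
β ∨ β = 1 ∨ 1 = 1
((γ ∨ β) ∨ γ) → (β ∨ β) = 2 → 1 = 5
¬γ ↔ (((γ ∨ β) ∨ γ) → (β ∨ β)) = 4 ↔ 5 = 5
α ∨ α = 1 ∨ 1 = 1
β ↔ (α ∨ α) = 1 ↔ 1 = 6
¬(β ↔ (α ∨ α)) = ¬6 = 0
γ ↔ β = 2 ↔ 1 = 5
¬(β ↔ (α ∨ α)) ↔ (γ ↔ β) = 0 ↔ 5 = 1
(¬γ ↔ (((γ ∨ β) ∨ γ) → (β ∨ β))) → (¬(β ↔ (α ∨ α)) ↔ (γ ↔ β)) = 5 → 1 = 2

2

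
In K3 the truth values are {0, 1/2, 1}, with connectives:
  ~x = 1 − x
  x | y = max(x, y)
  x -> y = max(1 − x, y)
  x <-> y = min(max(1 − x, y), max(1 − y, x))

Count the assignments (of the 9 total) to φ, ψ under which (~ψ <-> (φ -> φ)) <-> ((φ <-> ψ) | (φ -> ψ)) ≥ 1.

1

φ = 0, ψ = 0 ↦ 1  ≥
φ = 0, ψ = 1/2 ↦ 1/2  <
φ = 0, ψ = 1 ↦ 0  <
φ = 1/2, ψ = 0 ↦ 1/2  <
φ = 1/2, ψ = 1/2 ↦ 1/2  <
φ = 1/2, ψ = 1 ↦ 1/2  <
φ = 1, ψ = 0 ↦ 0  <
φ = 1, ψ = 1/2 ↦ 1/2  <
φ = 1, ψ = 1 ↦ 0  <
So 1 of the 9 assignments meets the threshold.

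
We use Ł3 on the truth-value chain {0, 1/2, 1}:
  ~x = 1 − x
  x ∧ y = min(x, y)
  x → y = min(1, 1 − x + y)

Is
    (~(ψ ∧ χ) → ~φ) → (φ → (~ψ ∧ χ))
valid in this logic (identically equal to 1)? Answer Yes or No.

Counterexample: take φ = 1/2, ψ = 1, χ = 1/2.
ψ ∧ χ = 1 ∧ 1/2 = 1/2
~(ψ ∧ χ) = ~1/2 = 1/2
~φ = ~1/2 = 1/2
~(ψ ∧ χ) → ~φ = 1/2 → 1/2 = 1
~ψ = ~1 = 0
~ψ ∧ χ = 0 ∧ 1/2 = 0
φ → (~ψ ∧ χ) = 1/2 → 0 = 1/2
(~(ψ ∧ χ) → ~φ) → (φ → (~ψ ∧ χ)) = 1 → 1/2 = 1/2
This gives 1/2 ≠ 1.

No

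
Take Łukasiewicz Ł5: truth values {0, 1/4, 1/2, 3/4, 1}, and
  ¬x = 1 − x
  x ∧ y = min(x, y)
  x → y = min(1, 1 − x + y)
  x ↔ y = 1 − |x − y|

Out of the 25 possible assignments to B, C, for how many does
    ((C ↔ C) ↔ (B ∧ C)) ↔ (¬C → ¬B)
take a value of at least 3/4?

value 1: 5 assignments (counts)
value 3/4: 5 assignments (counts)
value 1/2: 5 assignments
value 1/4: 5 assignments
value 0: 5 assignments
So 10 of the 25 assignments meet the threshold.

10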